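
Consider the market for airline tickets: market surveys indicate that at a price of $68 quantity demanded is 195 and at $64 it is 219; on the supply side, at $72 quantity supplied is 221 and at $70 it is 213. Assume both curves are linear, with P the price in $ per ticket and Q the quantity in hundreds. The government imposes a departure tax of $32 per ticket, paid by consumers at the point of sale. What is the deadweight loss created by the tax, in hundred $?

Deadweight loss = $1228.8 hundred.

Demand slope: (219 − 195)/(64 − 68) = -6, so Qd = 603 − 6P.
Supply slope: (213 − 221)/(70 − 72) = 4, so Qs = 4P − 67.
Without the tax, 603 − 6P = 4P − 67 gives 10P = 670, so P* = $67 and Q* = 201.
With the tax collected from consumers, demand (in seller-price terms) shifts: Qd = 603 − 6(P + 32).
New equilibrium: consumers pay $79.8, sellers receive $47.8, Q = 124.2. (Wedge: Pb − Ps = 32.)
Quantity falls by |ΔQ| = |201 − 124.2| = 76.8.
DWL = ½ · t · |ΔQ| = ½ · 32 · 76.8 = $1228.8.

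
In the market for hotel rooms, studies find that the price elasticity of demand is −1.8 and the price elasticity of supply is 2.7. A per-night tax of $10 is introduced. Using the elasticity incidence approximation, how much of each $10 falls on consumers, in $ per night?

Incidence ratio: consumers' share ≈ εs / (εs + |εd|) = 2.7 / (2.7 + 1.8) = 0.6.
So consumers bear ≈ 0.6 × $10 = $6; sellers bear $4.

Consumers bear ≈ $6 per night.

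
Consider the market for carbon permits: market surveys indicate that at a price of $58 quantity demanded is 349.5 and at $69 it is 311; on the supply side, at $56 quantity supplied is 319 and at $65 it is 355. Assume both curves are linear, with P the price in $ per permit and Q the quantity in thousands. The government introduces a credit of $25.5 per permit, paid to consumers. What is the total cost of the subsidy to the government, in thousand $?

Demand slope: (311 − 349.5)/(69 − 58) = -3.5, so Qd = 552.5 − 3.5P.
Supply slope: (355 − 319)/(65 − 56) = 4, so Qs = 4P + 95.
Before the subsidy: set 552.5 − 3.5P = 4P + 95 → P* = $61, Q* = 339.
With a per-unit subsidy paid to consumers, each effectively pays P − 25.5, so demand becomes Qd = 552.5 − 3.5(P − 25.5).
New equilibrium: consumers pay $47.4, suppliers receive $72.9, Q = 386.6. (Wedge: Pb − Ps = −25.5.)
Outlay = t · Q = 25.5 · 386.6 = $9858.3.

Government outlay = $9858.3 thousand.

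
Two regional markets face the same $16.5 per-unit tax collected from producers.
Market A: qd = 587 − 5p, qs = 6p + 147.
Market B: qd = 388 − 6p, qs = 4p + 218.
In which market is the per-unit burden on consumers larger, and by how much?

Market A, by $2.4.

Market A: pre-tax p* = $40, q* = 387; post-tax q = 342; per-unit burden on consumers = $9.
Market B: pre-tax p* = $17, q* = 286; post-tax q = 246.4; per-unit burden on consumers = $6.6.
Difference: $9 vs $6.6 → market A is larger by $2.4.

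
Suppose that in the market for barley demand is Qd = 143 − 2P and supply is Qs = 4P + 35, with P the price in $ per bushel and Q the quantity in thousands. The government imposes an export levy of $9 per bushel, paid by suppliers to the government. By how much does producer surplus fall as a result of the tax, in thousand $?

Before the tax: set 143 − 2P = 4P + 35 → P* = $18, Q* = 107.
With the tax collected from suppliers, supply shifts: Qs = 4(P − 9) + 35.
New equilibrium: consumers pay $24, suppliers receive $15, Q = 95. (Wedge: Pb − Ps = 9.)
ΔPS is the trapezoid between Q = 95 and Q = 107 of height $3: ½ · (107 + 95) · 3 = $303.

Producer surplus falls by $303 thousand.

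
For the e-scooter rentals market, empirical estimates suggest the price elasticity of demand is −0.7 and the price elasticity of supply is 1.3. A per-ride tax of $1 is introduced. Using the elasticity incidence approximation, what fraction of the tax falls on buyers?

Buyers' share ≈ 0.65.

Incidence ratio: buyers' share ≈ εs / (εs + |εd|) = 1.3 / (1.3 + 0.7) = 0.65.
Supply is the more elastic side, so buyers bear the larger share.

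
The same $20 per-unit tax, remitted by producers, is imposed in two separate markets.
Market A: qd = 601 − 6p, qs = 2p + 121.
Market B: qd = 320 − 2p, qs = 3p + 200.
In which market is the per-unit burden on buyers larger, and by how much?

Market B, by $7.

Market A: pre-tax p* = $60, q* = 241; post-tax q = 211; per-unit burden on buyers = $5.
Market B: pre-tax p* = $24, q* = 272; post-tax q = 248; per-unit burden on buyers = $12.
Difference: $5 vs $12 → market B is larger by $7.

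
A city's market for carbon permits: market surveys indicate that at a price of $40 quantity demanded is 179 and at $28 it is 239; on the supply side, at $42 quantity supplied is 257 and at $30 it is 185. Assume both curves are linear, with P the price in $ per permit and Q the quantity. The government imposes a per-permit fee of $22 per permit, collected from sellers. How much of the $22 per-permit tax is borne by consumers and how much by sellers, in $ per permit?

Demand slope: (239 − 179)/(28 − 40) = -5, so Qd = 379 − 5P.
Supply slope: (185 − 257)/(30 − 42) = 6, so Qs = 6P + 5.
Without the tax, 379 − 5P = 6P + 5 gives 11P = 374, so P* = $34 and Q* = 209.
With the tax collected from sellers, supply shifts: Qs = 6(P − 22) + 5.
Solving gives Q = 149 with consumers paying $46 and sellers receiving $24 (the $22 wedge).
Burden on consumers: $12; on sellers: $10. (They sum to $22.)

Consumers bear $12 per permit; sellers bear $10 per permit.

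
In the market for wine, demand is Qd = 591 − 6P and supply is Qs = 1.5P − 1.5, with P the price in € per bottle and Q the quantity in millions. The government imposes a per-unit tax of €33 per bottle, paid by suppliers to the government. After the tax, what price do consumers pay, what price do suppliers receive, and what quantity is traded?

Consumers pay €85.6; suppliers receive €52.6; quantity = 77.4.

Before the tax: set 591 − 6P = 1.5P − 1.5 → P* = €79, Q* = 117.
With the tax collected from suppliers, supply shifts: Qs = 1.5(P − 33) − 1.5.
Solving gives Q = 77.4 with consumers paying €85.6 and suppliers receiving €52.6 (the €33 wedge).
The less price-elastic side of the market bears the larger share of a per-unit tax.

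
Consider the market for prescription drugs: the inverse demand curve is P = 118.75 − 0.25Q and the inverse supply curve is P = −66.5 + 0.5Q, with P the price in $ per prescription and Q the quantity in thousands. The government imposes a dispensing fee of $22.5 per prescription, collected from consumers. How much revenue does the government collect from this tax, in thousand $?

Tax revenue = $4882.5 thousand.

Rewrite in direct form: Qd = 475 − 4P and Qs = 2P + 133.
Before the tax: set 475 − 4P = 2P + 133 → P* = $57, Q* = 247.
With the tax collected from consumers, demand (in seller-price terms) shifts: Qd = 475 − 4(P + 22.5).
Solving gives Q = 217 with consumers paying $64.5 and producers receiving $42 (the $22.5 wedge).
Revenue = t · Q = 22.5 · 217 = $4882.5.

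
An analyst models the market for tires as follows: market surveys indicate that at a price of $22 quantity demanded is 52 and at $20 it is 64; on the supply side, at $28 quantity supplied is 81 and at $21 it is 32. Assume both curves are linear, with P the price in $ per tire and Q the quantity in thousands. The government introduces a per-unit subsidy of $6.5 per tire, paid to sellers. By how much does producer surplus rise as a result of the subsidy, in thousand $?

Producer surplus rises by $169.5 thousand.

Demand slope: (64 − 52)/(20 − 22) = -6, so Qd = 184 − 6P.
Supply slope: (32 − 81)/(21 − 28) = 7, so Qs = 7P − 115.
Without the subsidy, 184 − 6P = 7P − 115 gives 13P = 299, so P* = $23 and Q* = 46.
With a per-unit subsidy paid to sellers, each receives P + 6.5 per unit sold, so supply becomes Qs = 7(P + 6.5) − 115.
New equilibrium: consumers pay $19.5, sellers receive $26, Q = 67. (Wedge: Pb − Ps = −6.5.)
ΔPS is the trapezoid between Q = 67 and Q = 46 of height $3: ½ · (46 + 67) · 3 = $169.5.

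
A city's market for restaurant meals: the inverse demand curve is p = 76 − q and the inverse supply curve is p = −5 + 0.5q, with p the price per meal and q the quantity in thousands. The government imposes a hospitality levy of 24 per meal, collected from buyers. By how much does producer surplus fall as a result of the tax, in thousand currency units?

Producer surplus falls by 368 thousand.

Inverting to q(p) form: qd = 76 − p; qs = 2p + 10.
Without the tax, 76 − p = 2p + 10 gives 3p = 66, so p* = 22 and q* = 54.
With the tax collected from buyers, demand (in seller-price terms) shifts: qd = 76 − (p + 24).
Solving gives q = 38 with buyers paying 38 and sellers receiving 14 (the 24 wedge).
ΔPS is the trapezoid between Q = 38 and Q = 54 of height 8: ½ · (54 + 38) · 8 = 368.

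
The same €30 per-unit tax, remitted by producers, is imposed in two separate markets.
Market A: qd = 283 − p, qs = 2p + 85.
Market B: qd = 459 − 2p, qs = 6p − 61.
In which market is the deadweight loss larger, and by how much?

Market A: pre-tax p* = €66, q* = 217; post-tax q = 197; deadweight loss = €300.
Market B: pre-tax p* = €65, q* = 329; post-tax q = 284; deadweight loss = €675.
Difference: €300 vs €675 → market B is larger by €375.

Market B, by €375.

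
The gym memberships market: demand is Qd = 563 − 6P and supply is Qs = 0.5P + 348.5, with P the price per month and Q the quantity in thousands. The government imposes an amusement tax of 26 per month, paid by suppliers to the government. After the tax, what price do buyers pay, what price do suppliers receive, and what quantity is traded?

Before the tax: set 563 − 6P = 0.5P + 348.5 → P* = 33, Q* = 365.
With the tax collected from suppliers, supply shifts: Qs = 0.5(P − 26) + 348.5.
New equilibrium: buyers pay 35, suppliers receive 9, Q = 353. (Wedge: Pb − Ps = 26.)

Buyers pay 35; suppliers receive 9; quantity = 353.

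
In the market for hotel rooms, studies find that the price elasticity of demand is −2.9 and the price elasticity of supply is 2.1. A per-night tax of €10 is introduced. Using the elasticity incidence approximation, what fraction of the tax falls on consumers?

Consumers' share ≈ 0.42.

Incidence ratio: consumers' share ≈ εs / (εs + |εd|) = 2.1 / (2.1 + 2.9) = 0.42.
Supply is the less elastic side, so consumers bear the smaller share.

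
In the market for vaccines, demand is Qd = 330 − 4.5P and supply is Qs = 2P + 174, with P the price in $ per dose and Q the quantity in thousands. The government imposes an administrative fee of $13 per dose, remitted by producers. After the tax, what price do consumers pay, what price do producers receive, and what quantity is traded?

Consumers pay $28; producers receive $15; quantity = 204.

Before the tax: set 330 − 4.5P = 2P + 174 → P* = $24, Q* = 222.
With the tax collected from producers, supply shifts: Qs = 2(P − 13) + 174.
Solving gives Q = 204 with consumers paying $28 and producers receiving $15 (the $13 wedge).
The less price-elastic side of the market bears the larger share of a per-unit tax.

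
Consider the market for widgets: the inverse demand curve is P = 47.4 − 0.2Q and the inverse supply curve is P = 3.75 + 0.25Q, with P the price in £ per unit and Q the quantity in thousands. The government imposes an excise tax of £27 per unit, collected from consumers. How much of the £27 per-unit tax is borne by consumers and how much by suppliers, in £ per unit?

Consumers bear £12 per unit; suppliers bear £15 per unit.

Inverting to Q(P) form: Qd = 237 − 5P; Qs = 4P − 15.
Without the tax, 237 − 5P = 4P − 15 gives 9P = 252, so P* = £28 and Q* = 97.
With the tax collected from consumers, demand (in seller-price terms) shifts: Qd = 237 − 5(P + 27).
Solving gives Q = 37 with consumers paying £40 and suppliers receiving £13 (the £27 wedge).
Burden on consumers: £12; on suppliers: £15. (They sum to £27.)
The less price-elastic side of the market bears the larger share of a per-unit tax.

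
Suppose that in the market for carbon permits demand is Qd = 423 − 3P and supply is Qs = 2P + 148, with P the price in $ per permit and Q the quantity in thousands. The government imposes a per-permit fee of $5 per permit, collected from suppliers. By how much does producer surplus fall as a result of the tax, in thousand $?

Before the tax: set 423 − 3P = 2P + 148 → P* = $55, Q* = 258.
With the tax collected from suppliers, supply shifts: Qs = 2(P − 5) + 148.
New equilibrium: consumers pay $57, suppliers receive $52, Q = 252. (Wedge: Pb − Ps = 5.)
ΔPS is the trapezoid between Q = 252 and Q = 258 of height $3: ½ · (258 + 252) · 3 = $765.

Producer surplus falls by $765 thousand.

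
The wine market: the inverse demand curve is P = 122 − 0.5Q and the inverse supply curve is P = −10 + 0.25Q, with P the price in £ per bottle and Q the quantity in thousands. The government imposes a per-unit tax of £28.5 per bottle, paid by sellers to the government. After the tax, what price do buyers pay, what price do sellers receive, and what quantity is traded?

Buyers pay £53; sellers receive £24.5; quantity = 138.

Inverting to Q(P) form: Qd = 244 − 2P; Qs = 4P + 40.
Before the tax: set 244 − 2P = 4P + 40 → P* = £34, Q* = 176.
With the tax collected from sellers, supply shifts: Qs = 4(P − 28.5) + 40.
Solving gives Q = 138 with buyers paying £53 and sellers receiving £24.5 (the £28.5 wedge).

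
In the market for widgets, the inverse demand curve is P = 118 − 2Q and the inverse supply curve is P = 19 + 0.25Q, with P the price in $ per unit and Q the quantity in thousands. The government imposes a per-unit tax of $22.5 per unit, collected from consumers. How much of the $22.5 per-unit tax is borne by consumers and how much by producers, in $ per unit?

Inverting to Q(P) form: Qd = 59 − 0.5P; Qs = 4P − 76.
Before the tax: set 59 − 0.5P = 4P − 76 → P* = $30, Q* = 44.
With the tax collected from consumers, demand (in seller-price terms) shifts: Qd = 59 − 0.5(P + 22.5).
New equilibrium: consumers pay $50, producers receive $27.5, Q = 34. (Wedge: Pb − Ps = 22.5.)
Burden on consumers: $20; on producers: $2.5. (They sum to $22.5.)

Consumers bear $20 per unit; producers bear $2.5 per unit.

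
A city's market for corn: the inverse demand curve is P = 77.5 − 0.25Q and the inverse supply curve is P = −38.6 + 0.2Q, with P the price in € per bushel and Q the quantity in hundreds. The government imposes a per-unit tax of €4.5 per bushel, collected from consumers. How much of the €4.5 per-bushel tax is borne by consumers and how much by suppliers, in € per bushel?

Rewrite in direct form: Qd = 310 − 4P and Qs = 5P + 193.
Before the tax: set 310 − 4P = 5P + 193 → P* = €13, Q* = 258.
With the tax collected from consumers, demand (in seller-price terms) shifts: Qd = 310 − 4(P + 4.5).
New equilibrium: consumers pay €15.5, suppliers receive €11, Q = 248. (Wedge: Pb − Ps = 4.5.)
Burden on consumers: €2.5; on suppliers: €2. (They sum to €4.5.)
The less price-elastic side of the market bears the larger share of a per-unit tax.

Consumers bear €2.5 per bushel; suppliers bear €2 per bushel.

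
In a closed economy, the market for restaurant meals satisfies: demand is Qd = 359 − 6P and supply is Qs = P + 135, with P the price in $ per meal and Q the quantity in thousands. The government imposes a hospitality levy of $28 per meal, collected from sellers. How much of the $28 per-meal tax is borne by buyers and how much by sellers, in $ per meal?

Before the tax: set 359 − 6P = P + 135 → P* = $32, Q* = 167.
With the tax collected from sellers, supply shifts: Qs = (P − 28) + 135.
Solving gives Q = 143 with buyers paying $36 and sellers receiving $8 (the $28 wedge).
Burden on buyers: $4; on sellers: $24. (They sum to $28.)
The less price-elastic side of the market bears the larger share of a per-unit tax.

Buyers bear $4 per meal; sellers bear $24 per meal.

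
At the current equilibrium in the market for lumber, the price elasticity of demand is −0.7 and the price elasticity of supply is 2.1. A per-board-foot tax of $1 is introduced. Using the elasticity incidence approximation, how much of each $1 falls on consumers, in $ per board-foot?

Consumers bear ≈ $0.75 per board-foot.

Incidence ratio: consumers' share ≈ εs / (εs + |εd|) = 2.1 / (2.1 + 0.7) = 0.75.
So consumers bear ≈ 0.75 × $1 = $0.75; sellers bear $0.25.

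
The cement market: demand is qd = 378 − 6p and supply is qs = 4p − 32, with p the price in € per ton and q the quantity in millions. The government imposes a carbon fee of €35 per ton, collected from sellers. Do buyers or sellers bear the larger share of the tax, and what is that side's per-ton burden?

Sellers bear the larger share: €21 per ton.

Without the tax, 378 − 6p = 4p − 32 gives 10p = 410, so p* = €41 and q* = 132.
With the tax collected from sellers, supply shifts: qs = 4(p − 35) − 32.
Solving gives q = 48 with buyers paying €55 and sellers receiving €20 (the €35 wedge).
Per-ton burden: buyers €14, sellers €21.
Sellers take the larger share because supply is less price-elastic here (demand slope 6 vs supply slope 4).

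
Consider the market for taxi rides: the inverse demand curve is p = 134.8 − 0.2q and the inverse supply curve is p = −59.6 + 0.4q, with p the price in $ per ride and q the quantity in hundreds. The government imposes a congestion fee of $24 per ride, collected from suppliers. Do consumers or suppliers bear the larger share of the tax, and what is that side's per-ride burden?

Suppliers bear the larger share: $16 per ride.

Inverting to q(p) form: qd = 674 − 5p; qs = 2.5p + 149.
Without the tax, 674 − 5p = 2.5p + 149 gives 7.5p = 525, so p* = $70 and q* = 324.
With the tax collected from suppliers, supply shifts: qs = 2.5(p − 24) + 149.
New equilibrium: consumers pay $78, suppliers receive $54, q = 284. (Wedge: pb − ps = 24.)
Per-ride burden: consumers $8, suppliers $16.
Suppliers take the larger share because supply is less price-elastic here (demand slope 5 vs supply slope 2.5).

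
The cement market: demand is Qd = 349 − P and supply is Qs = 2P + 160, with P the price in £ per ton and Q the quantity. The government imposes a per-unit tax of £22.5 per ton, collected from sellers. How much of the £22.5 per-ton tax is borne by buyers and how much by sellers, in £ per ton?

Without the tax, 349 − P = 2P + 160 gives 3P = 189, so P* = £63 and Q* = 286.
With the tax collected from sellers, supply shifts: Qs = 2(P − 22.5) + 160.
Solving gives Q = 271 with buyers paying £78 and sellers receiving £55.5 (the £22.5 wedge).
Burden on buyers: £15; on sellers: £7.5. (They sum to £22.5.)

Buyers bear £15 per ton; sellers bear £7.5 per ton.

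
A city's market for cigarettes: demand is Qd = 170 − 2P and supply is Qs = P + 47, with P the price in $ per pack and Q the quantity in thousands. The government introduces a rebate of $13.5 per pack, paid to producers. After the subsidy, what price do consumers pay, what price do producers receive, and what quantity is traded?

Consumers pay $36.5; producers receive $50; quantity = 97.

Without the subsidy, 170 − 2P = P + 47 gives 3P = 123, so P* = $41 and Q* = 88.
With a per-unit subsidy paid to producers, each receives P + 13.5 per unit sold, so supply becomes Qs = (P + 13.5) + 47.
New equilibrium: consumers pay $36.5, producers receive $50, Q = 97. (Wedge: Pb − Ps = −13.5.)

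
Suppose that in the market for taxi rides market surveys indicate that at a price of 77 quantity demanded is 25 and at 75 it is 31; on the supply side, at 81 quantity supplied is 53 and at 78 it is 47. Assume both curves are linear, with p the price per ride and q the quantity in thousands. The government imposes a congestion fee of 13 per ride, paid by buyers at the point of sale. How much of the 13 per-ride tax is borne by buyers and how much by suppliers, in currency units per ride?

Demand slope: (31 − 25)/(75 − 77) = -3, so qd = 256 − 3p.
Supply slope: (47 − 53)/(78 − 81) = 2, so qs = 2p − 109.
Before the tax: set 256 − 3p = 2p − 109 → p* = 73, q* = 37.
With the tax collected from buyers, demand (in seller-price terms) shifts: qd = 256 − 3(p + 13).
Solving gives q = 21.4 with buyers paying 78.2 and suppliers receiving 65.2 (the 13 wedge).
Burden on buyers: 5.2; on suppliers: 7.8. (They sum to 13.)
The less price-elastic side of the market bears the larger share of a per-unit tax.

Buyers bear 5.2 per ride; suppliers bear 7.8 per ride.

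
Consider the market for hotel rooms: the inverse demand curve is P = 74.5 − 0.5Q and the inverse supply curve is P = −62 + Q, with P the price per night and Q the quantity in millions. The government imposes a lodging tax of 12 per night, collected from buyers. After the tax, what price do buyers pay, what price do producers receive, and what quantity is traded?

Rewrite in direct form: Qd = 149 − 2P and Qs = P + 62.
Before the tax: set 149 − 2P = P + 62 → P* = 29, Q* = 91.
With the tax collected from buyers, demand (in seller-price terms) shifts: Qd = 149 − 2(P + 12).
New equilibrium: buyers pay 33, producers receive 21, Q = 83. (Wedge: Pb − Ps = 12.)
The less price-elastic side of the market bears the larger share of a per-unit tax.

Buyers pay 33; producers receive 21; quantity = 83.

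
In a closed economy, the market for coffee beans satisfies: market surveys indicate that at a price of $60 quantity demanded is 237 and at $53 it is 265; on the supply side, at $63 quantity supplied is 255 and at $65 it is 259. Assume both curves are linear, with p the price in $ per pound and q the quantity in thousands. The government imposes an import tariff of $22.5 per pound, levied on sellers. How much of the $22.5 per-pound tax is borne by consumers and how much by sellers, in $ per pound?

Consumers bear $7.5 per pound; sellers bear $15 per pound.

Demand slope: (265 − 237)/(53 − 60) = -4, so qd = 477 − 4p.
Supply slope: (259 − 255)/(65 − 63) = 2, so qs = 2p + 129.
Before the tax: set 477 − 4p = 2p + 129 → p* = $58, q* = 245.
With the tax collected from sellers, supply shifts: qs = 2(p − 22.5) + 129.
New equilibrium: consumers pay $65.5, sellers receive $43, q = 215. (Wedge: pb − ps = 22.5.)
Burden on consumers: $7.5; on sellers: $15. (They sum to $22.5.)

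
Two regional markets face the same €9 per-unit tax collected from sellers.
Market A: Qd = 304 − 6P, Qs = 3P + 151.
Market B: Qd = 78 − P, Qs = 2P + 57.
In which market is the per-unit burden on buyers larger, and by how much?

Market B, by €3.

Market A: pre-tax P* = €17, Q* = 202; post-tax Q = 184; per-unit burden on buyers = €3.
Market B: pre-tax P* = €7, Q* = 71; post-tax Q = 65; per-unit burden on buyers = €6.
Difference: €3 vs €6 → market B is larger by €3.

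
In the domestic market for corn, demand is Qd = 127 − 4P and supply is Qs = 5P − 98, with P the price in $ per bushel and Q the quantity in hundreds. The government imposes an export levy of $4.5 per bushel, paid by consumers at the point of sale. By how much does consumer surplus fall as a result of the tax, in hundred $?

Before the tax: set 127 − 4P = 5P − 98 → P* = $25, Q* = 27.
With the tax collected from consumers, demand (in seller-price terms) shifts: Qd = 127 − 4(P + 4.5).
New equilibrium: consumers pay $27.5, producers receive $23, Q = 17. (Wedge: Pb − Ps = 4.5.)
ΔCS is the trapezoid between Q = 17 and Q = 27 of height $2.5: ½ · (27 + 17) · 2.5 = $55.

Consumer surplus falls by $55 hundred.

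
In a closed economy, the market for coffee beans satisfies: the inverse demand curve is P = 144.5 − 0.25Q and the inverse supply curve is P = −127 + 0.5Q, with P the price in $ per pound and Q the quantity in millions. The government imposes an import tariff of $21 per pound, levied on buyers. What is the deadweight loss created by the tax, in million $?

Deadweight loss = $294 million.

Inverting to Q(P) form: Qd = 578 − 4P; Qs = 2P + 254.
Before the tax: set 578 − 4P = 2P + 254 → P* = $54, Q* = 362.
With the tax collected from buyers, demand (in seller-price terms) shifts: Qd = 578 − 4(P + 21).
Solving gives Q = 334 with buyers paying $61 and suppliers receiving $40 (the $21 wedge).
Quantity falls by |ΔQ| = |362 − 334| = 28.
DWL = ½ · t · |ΔQ| = ½ · 21 · 28 = $294.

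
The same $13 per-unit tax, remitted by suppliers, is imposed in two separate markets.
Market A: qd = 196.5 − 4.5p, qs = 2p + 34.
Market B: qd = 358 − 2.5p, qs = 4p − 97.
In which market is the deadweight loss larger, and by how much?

Market A: pre-tax p* = $25, q* = 84; post-tax q = 66; deadweight loss = $117.
Market B: pre-tax p* = $70, q* = 183; post-tax q = 163; deadweight loss = $130.
Difference: $117 vs $130 → market B is larger by $13.

Market B, by $13.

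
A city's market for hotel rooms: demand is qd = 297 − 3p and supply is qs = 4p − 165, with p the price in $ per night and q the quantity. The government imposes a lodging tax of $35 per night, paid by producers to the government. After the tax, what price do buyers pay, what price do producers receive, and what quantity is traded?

Without the tax, 297 − 3p = 4p − 165 gives 7p = 462, so p* = $66 and q* = 99.
With the tax collected from producers, supply shifts: qs = 4(p − 35) − 165.
New equilibrium: buyers pay $86, producers receive $51, q = 39. (Wedge: pb − ps = 35.)

Buyers pay $86; producers receive $51; quantity = 39.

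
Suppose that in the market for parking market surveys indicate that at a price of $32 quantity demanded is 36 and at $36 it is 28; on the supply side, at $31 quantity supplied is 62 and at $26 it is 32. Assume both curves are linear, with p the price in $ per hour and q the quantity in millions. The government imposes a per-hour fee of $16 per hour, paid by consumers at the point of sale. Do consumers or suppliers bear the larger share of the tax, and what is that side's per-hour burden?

Demand slope: (28 − 36)/(36 − 32) = -2, so qd = 100 − 2p.
Supply slope: (32 − 62)/(26 − 31) = 6, so qs = 6p − 124.
Without the tax, 100 − 2p = 6p − 124 gives 8p = 224, so p* = $28 and q* = 44.
With the tax collected from consumers, demand (in seller-price terms) shifts: qd = 100 − 2(p + 16).
Solving gives q = 20 with consumers paying $40 and suppliers receiving $24 (the $16 wedge).
Per-hour burden: consumers $12, suppliers $4.
Consumers take the larger share because demand is less price-elastic here (demand slope 2 vs supply slope 6).

Consumers bear the larger share: $12 per hour.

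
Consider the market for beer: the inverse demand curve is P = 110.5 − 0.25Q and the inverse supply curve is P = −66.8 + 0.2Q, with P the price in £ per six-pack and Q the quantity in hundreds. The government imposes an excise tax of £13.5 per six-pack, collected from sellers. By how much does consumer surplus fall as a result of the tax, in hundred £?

Rewrite in direct form: Qd = 442 − 4P and Qs = 5P + 334.
Before the tax: set 442 − 4P = 5P + 334 → P* = £12, Q* = 394.
With the tax collected from sellers, supply shifts: Qs = 5(P − 13.5) + 334.
Solving gives Q = 364 with consumers paying £19.5 and sellers receiving £6 (the £13.5 wedge).
ΔCS is the trapezoid between Q = 364 and Q = 394 of height £7.5: ½ · (394 + 364) · 7.5 = £2842.5.

Consumer surplus falls by £2842.5 hundred.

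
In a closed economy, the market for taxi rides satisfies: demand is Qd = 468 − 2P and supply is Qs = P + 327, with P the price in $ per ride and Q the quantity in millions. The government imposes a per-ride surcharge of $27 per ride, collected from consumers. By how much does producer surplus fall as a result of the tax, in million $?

Without the tax, 468 − 2P = P + 327 gives 3P = 141, so P* = $47 and Q* = 374.
With the tax collected from consumers, demand (in seller-price terms) shifts: Qd = 468 − 2(P + 27).
Solving gives Q = 356 with consumers paying $56 and suppliers receiving $29 (the $27 wedge).
ΔPS is the trapezoid between Q = 356 and Q = 374 of height $18: ½ · (374 + 356) · 18 = $6570.

Producer surplus falls by $6570 million.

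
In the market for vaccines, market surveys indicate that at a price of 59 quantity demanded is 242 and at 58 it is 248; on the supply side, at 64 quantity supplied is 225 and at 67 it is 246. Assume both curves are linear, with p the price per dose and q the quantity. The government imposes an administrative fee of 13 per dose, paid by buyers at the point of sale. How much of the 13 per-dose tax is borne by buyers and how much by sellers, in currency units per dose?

Buyers bear 7 per dose; sellers bear 6 per dose.

Demand slope: (248 − 242)/(58 − 59) = -6, so qd = 596 − 6p.
Supply slope: (246 − 225)/(67 − 64) = 7, so qs = 7p − 223.
Before the tax: set 596 − 6p = 7p − 223 → p* = 63, q* = 218.
With the tax collected from buyers, demand (in seller-price terms) shifts: qd = 596 − 6(p + 13).
New equilibrium: buyers pay 70, sellers receive 57, q = 176. (Wedge: pb − ps = 13.)
Burden on buyers: 7; on sellers: 6. (They sum to 13.)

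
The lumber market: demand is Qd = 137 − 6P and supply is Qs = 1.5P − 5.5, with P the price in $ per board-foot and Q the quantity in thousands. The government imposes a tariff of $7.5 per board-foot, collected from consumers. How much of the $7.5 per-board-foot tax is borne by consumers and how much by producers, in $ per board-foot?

Consumers bear $1.5 per board-foot; producers bear $6 per board-foot.

Without the tax, 137 − 6P = 1.5P − 5.5 gives 7.5P = 142.5, so P* = $19 and Q* = 23.
With the tax collected from consumers, demand (in seller-price terms) shifts: Qd = 137 − 6(P + 7.5).
Solving gives Q = 14 with consumers paying $20.5 and producers receiving $13 (the $7.5 wedge).
Burden on consumers: $1.5; on producers: $6. (They sum to $7.5.)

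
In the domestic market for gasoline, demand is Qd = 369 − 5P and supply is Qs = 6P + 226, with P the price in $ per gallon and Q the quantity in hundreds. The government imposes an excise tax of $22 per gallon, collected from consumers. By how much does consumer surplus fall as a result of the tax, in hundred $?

Consumer surplus falls by $3288 hundred.

Without the tax, 369 − 5P = 6P + 226 gives 11P = 143, so P* = $13 and Q* = 304.
With the tax collected from consumers, demand (in seller-price terms) shifts: Qd = 369 − 5(P + 22).
New equilibrium: consumers pay $25, sellers receive $3, Q = 244. (Wedge: Pb − Ps = 22.)
ΔCS is the trapezoid between Q = 244 and Q = 304 of height $12: ½ · (304 + 244) · 12 = $3288.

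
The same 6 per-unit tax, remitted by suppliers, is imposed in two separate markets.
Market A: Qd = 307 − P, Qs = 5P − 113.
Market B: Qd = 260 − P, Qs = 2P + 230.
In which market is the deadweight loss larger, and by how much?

Market A, by 3.

Market A: pre-tax P* = 70, Q* = 237; post-tax Q = 232; deadweight loss = 15.
Market B: pre-tax P* = 10, Q* = 250; post-tax Q = 246; deadweight loss = 12.
Difference: 15 vs 12 → market A is larger by 3.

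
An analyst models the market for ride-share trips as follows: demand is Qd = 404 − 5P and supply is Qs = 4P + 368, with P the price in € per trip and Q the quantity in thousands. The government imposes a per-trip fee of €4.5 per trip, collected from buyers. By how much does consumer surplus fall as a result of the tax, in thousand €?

Without the tax, 404 − 5P = 4P + 368 gives 9P = 36, so P* = €4 and Q* = 384.
With the tax collected from buyers, demand (in seller-price terms) shifts: Qd = 404 − 5(P + 4.5).
New equilibrium: buyers pay €6, sellers receive €1.5, Q = 374. (Wedge: Pb − Ps = 4.5.)
ΔCS is the trapezoid between Q = 374 and Q = 384 of height €2: ½ · (384 + 374) · 2 = €758.

Consumer surplus falls by €758 thousand.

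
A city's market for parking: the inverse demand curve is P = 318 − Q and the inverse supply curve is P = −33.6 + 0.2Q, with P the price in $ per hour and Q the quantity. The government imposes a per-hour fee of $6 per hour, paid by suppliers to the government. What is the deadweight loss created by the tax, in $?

Rewrite in direct form: Qd = 318 − P and Qs = 5P + 168.
Before the tax: set 318 − P = 5P + 168 → P* = $25, Q* = 293.
With the tax collected from suppliers, supply shifts: Qs = 5(P − 6) + 168.
New equilibrium: consumers pay $30, suppliers receive $24, Q = 288. (Wedge: Pb − Ps = 6.)
Quantity falls by |ΔQ| = |293 − 288| = 5.
DWL = ½ · t · |ΔQ| = ½ · 6 · 5 = $15.

Deadweight loss = $15.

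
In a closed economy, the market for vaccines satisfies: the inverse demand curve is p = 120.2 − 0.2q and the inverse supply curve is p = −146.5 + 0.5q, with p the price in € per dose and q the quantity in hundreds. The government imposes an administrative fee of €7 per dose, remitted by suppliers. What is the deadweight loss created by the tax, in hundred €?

Rewrite in direct form: qd = 601 − 5p and qs = 2p + 293.
Before the tax: set 601 − 5p = 2p + 293 → p* = €44, q* = 381.
With the tax collected from suppliers, supply shifts: qs = 2(p − 7) + 293.
Solving gives q = 371 with consumers paying €46 and suppliers receiving €39 (the €7 wedge).
Quantity falls by |ΔQ| = |381 − 371| = 10.
DWL = ½ · t · |ΔQ| = ½ · 7 · 10 = €35.

Deadweight loss = €35 hundred.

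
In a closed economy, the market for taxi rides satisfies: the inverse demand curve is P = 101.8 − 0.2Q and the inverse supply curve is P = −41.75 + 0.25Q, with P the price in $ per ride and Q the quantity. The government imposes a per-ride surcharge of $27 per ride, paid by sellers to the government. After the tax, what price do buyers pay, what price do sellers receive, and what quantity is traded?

Buyers pay $50; sellers receive $23; quantity = 259.

Rewrite in direct form: Qd = 509 − 5P and Qs = 4P + 167.
Before the tax: set 509 − 5P = 4P + 167 → P* = $38, Q* = 319.
With the tax collected from sellers, supply shifts: Qs = 4(P − 27) + 167.
New equilibrium: buyers pay $50, sellers receive $23, Q = 259. (Wedge: Pb − Ps = 27.)
The less price-elastic side of the market bears the larger share of a per-unit tax.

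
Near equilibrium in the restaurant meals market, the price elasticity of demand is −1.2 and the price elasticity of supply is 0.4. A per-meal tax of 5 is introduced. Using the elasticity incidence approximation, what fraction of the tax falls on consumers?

Consumers' share ≈ 0.25.

Incidence ratio: consumers' share ≈ εs / (εs + |εd|) = 0.4 / (0.4 + 1.2) = 0.25.
Supply is the less elastic side, so consumers bear the smaller share.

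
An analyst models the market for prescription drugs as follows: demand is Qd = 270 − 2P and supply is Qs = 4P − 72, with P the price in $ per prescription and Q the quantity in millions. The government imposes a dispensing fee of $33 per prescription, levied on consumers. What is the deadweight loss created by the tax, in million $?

Deadweight loss = $726 million.

Without the tax, 270 − 2P = 4P − 72 gives 6P = 342, so P* = $57 and Q* = 156.
With the tax collected from consumers, demand (in seller-price terms) shifts: Qd = 270 − 2(P + 33).
Solving gives Q = 112 with consumers paying $79 and sellers receiving $46 (the $33 wedge).
Quantity falls by |ΔQ| = |156 − 112| = 44.
DWL = ½ · t · |ΔQ| = ½ · 33 · 44 = $726.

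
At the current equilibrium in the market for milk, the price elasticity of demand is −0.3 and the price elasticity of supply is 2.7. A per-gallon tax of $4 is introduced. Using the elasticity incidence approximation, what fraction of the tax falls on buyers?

Buyers' share ≈ 0.9.

Incidence ratio: buyers' share ≈ εs / (εs + |εd|) = 2.7 / (2.7 + 0.3) = 0.9.
Supply is the more elastic side, so buyers bear the larger share.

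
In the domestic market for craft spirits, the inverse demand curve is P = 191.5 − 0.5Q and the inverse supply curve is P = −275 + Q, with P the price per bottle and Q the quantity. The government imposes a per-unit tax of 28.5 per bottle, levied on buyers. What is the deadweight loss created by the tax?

Inverting to Q(P) form: Qd = 383 − 2P; Qs = P + 275.
Before the tax: set 383 − 2P = P + 275 → P* = 36, Q* = 311.
With the tax collected from buyers, demand (in seller-price terms) shifts: Qd = 383 − 2(P + 28.5).
Solving gives Q = 292 with buyers paying 45.5 and sellers receiving 17 (the 28.5 wedge).
Quantity falls by |ΔQ| = |311 − 292| = 19.
DWL = ½ · t · |ΔQ| = ½ · 28.5 · 19 = 270.75.

Deadweight loss = 270.75.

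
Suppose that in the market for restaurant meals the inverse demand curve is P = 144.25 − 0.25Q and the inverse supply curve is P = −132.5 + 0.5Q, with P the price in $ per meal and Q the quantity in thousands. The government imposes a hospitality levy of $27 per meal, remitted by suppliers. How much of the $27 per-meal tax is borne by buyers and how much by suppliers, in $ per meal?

Rewrite in direct form: Qd = 577 − 4P and Qs = 2P + 265.
Without the tax, 577 − 4P = 2P + 265 gives 6P = 312, so P* = $52 and Q* = 369.
With the tax collected from suppliers, supply shifts: Qs = 2(P − 27) + 265.
Solving gives Q = 333 with buyers paying $61 and suppliers receiving $34 (the $27 wedge).
Burden on buyers: $9; on suppliers: $18. (They sum to $27.)

Buyers bear $9 per meal; suppliers bear $18 per meal.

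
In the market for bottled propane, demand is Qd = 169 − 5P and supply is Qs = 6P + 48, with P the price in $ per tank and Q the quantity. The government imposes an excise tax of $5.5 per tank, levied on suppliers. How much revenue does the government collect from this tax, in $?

Before the tax: set 169 − 5P = 6P + 48 → P* = $11, Q* = 114.
With the tax collected from suppliers, supply shifts: Qs = 6(P − 5.5) + 48.
New equilibrium: consumers pay $14, suppliers receive $8.5, Q = 99. (Wedge: Pb − Ps = 5.5.)
Revenue = t · Q = 5.5 · 99 = $544.5.

Tax revenue = $544.5.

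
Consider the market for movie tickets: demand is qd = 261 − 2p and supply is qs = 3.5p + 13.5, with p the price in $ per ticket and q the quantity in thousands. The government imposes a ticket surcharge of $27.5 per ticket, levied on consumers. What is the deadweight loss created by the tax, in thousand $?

Before the tax: set 261 − 2p = 3.5p + 13.5 → p* = $45, q* = 171.
With the tax collected from consumers, demand (in seller-price terms) shifts: qd = 261 − 2(p + 27.5).
Solving gives q = 136 with consumers paying $62.5 and producers receiving $35 (the $27.5 wedge).
Quantity falls by |ΔQ| = |171 − 136| = 35.
DWL = ½ · t · |ΔQ| = ½ · 27.5 · 35 = $481.25.

Deadweight loss = $481.25 thousand.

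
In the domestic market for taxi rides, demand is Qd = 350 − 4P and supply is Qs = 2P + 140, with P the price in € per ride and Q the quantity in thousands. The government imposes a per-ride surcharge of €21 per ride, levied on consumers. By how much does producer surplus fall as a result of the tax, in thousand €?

Before the tax: set 350 − 4P = 2P + 140 → P* = €35, Q* = 210.
With the tax collected from consumers, demand (in seller-price terms) shifts: Qd = 350 − 4(P + 21).
New equilibrium: consumers pay €42, producers receive €21, Q = 182. (Wedge: Pb − Ps = 21.)
ΔPS is the trapezoid between Q = 182 and Q = 210 of height €14: ½ · (210 + 182) · 14 = €2744.

Producer surplus falls by €2744 thousand.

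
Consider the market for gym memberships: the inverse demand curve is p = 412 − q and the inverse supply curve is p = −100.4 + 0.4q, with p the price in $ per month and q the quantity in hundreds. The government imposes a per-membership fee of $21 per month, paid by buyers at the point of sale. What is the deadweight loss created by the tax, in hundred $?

Deadweight loss = $157.5 hundred.

Rewrite in direct form: qd = 412 − p and qs = 2.5p + 251.
Without the tax, 412 − p = 2.5p + 251 gives 3.5p = 161, so p* = $46 and q* = 366.
With the tax collected from buyers, demand (in seller-price terms) shifts: qd = 412 − (p + 21).
New equilibrium: buyers pay $61, suppliers receive $40, q = 351. (Wedge: pb − ps = 21.)
Quantity falls by |ΔQ| = |366 − 351| = 15.
DWL = ½ · t · |ΔQ| = ½ · 21 · 15 = $157.5.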